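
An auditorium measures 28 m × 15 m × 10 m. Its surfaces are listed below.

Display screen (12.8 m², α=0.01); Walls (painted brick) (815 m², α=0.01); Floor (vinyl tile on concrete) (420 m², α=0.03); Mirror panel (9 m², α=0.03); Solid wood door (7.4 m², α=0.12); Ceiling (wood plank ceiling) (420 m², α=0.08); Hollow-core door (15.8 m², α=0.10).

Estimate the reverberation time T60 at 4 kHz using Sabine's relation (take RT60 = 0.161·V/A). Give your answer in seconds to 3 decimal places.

11.818 s

Total absorption A = 12.8*0.01 + 815*0.01 + 420*0.03 + 9*0.03 + 7.4*0.12 + 420*0.08 + 15.8*0.10
  = 0.128 + 8.150 + 12.600 + 0.270 + 0.888 + 33.600 + 1.580 = 57.216 m² sabins.
Room volume: 4200 m³.
RT60 = 0.161 · V / A = 0.161 × 4200 / 57.216 = 11.818 s.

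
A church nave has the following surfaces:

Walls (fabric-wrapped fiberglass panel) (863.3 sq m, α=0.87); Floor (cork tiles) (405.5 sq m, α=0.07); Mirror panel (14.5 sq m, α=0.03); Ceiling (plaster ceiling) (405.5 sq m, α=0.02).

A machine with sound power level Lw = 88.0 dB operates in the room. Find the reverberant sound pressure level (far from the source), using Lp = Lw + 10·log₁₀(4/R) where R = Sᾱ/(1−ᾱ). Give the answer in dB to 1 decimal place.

62.3 dB

Σ(Sᵢαᵢ) = 863.3·0.87 + 405.5·0.07 + 14.5·0.03 + 405.5·0.02 = 788.001; total area S = 1688.8 sq m.
ᾱ = 788.001/1688.8 = 0.4666; R = Sᾱ/(1−ᾱ) = 788.001/(1−0.4666) = 1477.317 sq m.
Lp = Lw + 10 log₁₀(4/R) = 88.0 -25.67 = 62.3 dB.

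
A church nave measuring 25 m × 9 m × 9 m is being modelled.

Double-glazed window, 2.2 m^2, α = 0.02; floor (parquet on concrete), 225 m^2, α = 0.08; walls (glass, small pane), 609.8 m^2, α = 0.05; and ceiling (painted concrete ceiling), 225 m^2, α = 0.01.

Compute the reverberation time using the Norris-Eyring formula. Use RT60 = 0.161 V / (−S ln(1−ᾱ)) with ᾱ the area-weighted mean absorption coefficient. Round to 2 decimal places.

6.27 seconds

S = Σ Sᵢ = 1062.0 m^2.
Absorption A = 2.2×0.02 + 225×0.08 + 609.8×0.05 + 225×0.01 = 50.784 sabins.
Mean coefficient ᾱ = A/S = 0.0478.
−S·ln(1−ᾱ) = −1062.0 × ln(1 − 0.0478) = 52.017.
V = 25 × 9 × 9 = 2025 m³.
RT60 = 0.161 × 2025 / 52.017 = 6.27 s.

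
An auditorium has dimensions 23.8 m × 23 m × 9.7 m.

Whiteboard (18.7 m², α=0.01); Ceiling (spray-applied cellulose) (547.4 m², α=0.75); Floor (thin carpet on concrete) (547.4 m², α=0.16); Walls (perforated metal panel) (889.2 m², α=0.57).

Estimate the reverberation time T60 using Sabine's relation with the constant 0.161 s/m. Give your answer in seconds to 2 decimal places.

0.85 s

Summing Sᵢαᵢ: 0.187 + 410.550 + 87.584 + 506.844 → A = 1005.165 sabins.
Volume V = 23.8 × 23 × 9.7 = 5309.78 m³.
Sabine: RT60 = 0.161 × 5309.78 / 1005.165 = 0.85 s.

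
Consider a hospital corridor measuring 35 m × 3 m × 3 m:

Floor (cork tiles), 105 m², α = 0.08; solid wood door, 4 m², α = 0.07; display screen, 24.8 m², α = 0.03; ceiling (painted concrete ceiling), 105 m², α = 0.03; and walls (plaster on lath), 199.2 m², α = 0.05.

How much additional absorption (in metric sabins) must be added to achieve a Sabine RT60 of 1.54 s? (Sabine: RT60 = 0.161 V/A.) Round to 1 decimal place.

Equivalent absorption area: A₁ = 105·0.08 + 4·0.07 + 24.8·0.03 + 105·0.03 + 199.2·0.05 = 22.534 m².
For T = 1.54 s, need A₂ = 0.161·V/T = 0.161·315/1.54 = 32.932 sabins.
ΔA = A₂ − A₁ = 32.932 − 22.534 = 10.4 sabins.

10.4 sabins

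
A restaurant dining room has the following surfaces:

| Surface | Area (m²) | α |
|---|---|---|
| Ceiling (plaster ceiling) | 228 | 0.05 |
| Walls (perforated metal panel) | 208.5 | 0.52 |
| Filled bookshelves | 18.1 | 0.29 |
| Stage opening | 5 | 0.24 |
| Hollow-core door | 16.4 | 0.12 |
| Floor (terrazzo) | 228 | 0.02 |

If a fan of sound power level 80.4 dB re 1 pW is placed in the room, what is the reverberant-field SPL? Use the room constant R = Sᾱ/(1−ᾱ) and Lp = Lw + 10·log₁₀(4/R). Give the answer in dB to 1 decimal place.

A = 132.797 sabins; S = 704.0 m².
ᾱ = 132.797/704.0 = 0.1886; R = Sᾱ/(1−ᾱ) = 132.797/(1−0.1886) = 163.664 m².
Lp = 80.4 + 10·log₁₀(4/163.664) = 80.4 + (-16.12) = 64.3 dB.

64.3 dB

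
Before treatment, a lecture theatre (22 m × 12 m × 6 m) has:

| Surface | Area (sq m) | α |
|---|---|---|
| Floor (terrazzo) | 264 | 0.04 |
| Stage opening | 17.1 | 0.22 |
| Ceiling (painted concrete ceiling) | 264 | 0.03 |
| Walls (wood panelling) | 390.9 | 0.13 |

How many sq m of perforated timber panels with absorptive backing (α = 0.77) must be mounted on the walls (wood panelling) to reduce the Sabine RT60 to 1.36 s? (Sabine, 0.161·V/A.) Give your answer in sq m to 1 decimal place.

Equivalent absorption area: A₁ = 264×0.04 + 17.1×0.22 + 264×0.03 + 390.9×0.13 = 73.059 sq m.
V = 1584 m³. Target absorption A₂ = 0.161 × 1584 / 1.36 = 187.518 sabins.
Absorption to add: 187.518 − 73.059 = 114.459 sabins.
Each sq m of panel replacing the walls (wood panelling) adds (0.77 − 0.13) = 0.64 sabins.
Panel area = 114.459 / 0.64 = 178.8 sq m.

178.8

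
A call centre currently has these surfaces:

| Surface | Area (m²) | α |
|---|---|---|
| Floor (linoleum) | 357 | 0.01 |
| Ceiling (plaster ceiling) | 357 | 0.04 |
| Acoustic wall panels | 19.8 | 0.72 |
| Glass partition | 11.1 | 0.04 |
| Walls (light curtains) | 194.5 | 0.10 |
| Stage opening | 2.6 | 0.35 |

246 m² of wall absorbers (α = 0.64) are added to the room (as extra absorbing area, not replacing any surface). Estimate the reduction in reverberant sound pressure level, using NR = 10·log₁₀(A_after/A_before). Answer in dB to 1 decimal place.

Equivalent absorption area: A_before = 357·0.01 + 357·0.04 + 19.8·0.72 + 11.1·0.04 + 194.5·0.10 + 2.6·0.35 = 52.910 m².
Added absorption = 246 × 0.64 = 157.440 sabins.
A_after = 52.910 + 157.440 = 210.350 sabins.
Reduction = 10 log₁₀(A_after/A_before) = 10 log₁₀(3.9756) = 6.0 dB.

6.0 dB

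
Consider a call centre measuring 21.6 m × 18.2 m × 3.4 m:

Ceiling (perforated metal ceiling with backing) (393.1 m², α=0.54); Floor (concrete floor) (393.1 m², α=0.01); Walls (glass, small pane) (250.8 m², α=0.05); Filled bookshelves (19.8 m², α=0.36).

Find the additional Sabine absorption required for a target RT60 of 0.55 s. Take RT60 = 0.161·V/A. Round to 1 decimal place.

Equivalent absorption area: A₁ = 393.1·0.54 + 393.1·0.01 + 250.8·0.05 + 19.8·0.36 = 235.873 m².
Target A₂ = 0.161·1336.608/0.55 = 391.262 sabins (V = 1336.608 m³).
Additional absorption ΔA = 391.262 − 235.873 = 155.4 sabins.

155.4 sabins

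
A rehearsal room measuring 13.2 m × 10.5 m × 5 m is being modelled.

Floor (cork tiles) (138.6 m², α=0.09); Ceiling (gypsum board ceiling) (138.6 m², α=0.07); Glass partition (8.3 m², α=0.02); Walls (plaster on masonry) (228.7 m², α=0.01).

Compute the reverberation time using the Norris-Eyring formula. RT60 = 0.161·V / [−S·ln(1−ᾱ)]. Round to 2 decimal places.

Total surface area S = 138.6 + 138.6 + 8.3 + 228.7 = 514.2 m².
Absorption A = 138.6·0.09 + 138.6·0.07 + 8.3·0.02 + 228.7·0.01 = 24.629 sabins.
ᾱ = 24.629 / 514.2 = 0.0479.
−S·ln(1−ᾱ) = −514.2 × ln(1 − 0.0479) = 25.240.
V = 13.2 × 10.5 × 5 = 693 m³.
T = 0.161·V/[−S·ln(1−ᾱ)] = 0.161·693/25.240 = 4.42 s.

4.42 s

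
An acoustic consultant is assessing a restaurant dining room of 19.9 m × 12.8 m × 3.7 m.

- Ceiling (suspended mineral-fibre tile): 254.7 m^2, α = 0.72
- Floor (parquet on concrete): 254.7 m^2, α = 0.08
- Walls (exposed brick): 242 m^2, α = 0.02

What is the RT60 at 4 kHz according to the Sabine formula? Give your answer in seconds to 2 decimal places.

Equivalent absorption area: A = 254.7*0.72 + 254.7*0.08 + 242*0.02 = 208.600 m^2.
V = 19.9·12.8·3.7 = 942.464 m³.
RT60 = 0.161 · V / A = 0.161 × 942.464 / 208.600 = 0.73 s.

0.73 s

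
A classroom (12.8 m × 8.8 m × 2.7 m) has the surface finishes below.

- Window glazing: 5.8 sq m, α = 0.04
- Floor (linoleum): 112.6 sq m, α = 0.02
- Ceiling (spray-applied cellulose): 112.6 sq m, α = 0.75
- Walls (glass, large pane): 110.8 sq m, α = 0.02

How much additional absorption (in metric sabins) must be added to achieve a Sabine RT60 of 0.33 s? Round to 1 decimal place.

Summing Sᵢαᵢ: 0.232 + 2.252 + 84.450 + 2.216 → A₁ = 89.150 sabins.
V = 304.128 m³. Required absorption A₂ = 0.161 × 304.128 / 0.33 = 148.378 sabins.
ΔA = A₂ − A₁ = 148.378 − 89.150 = 59.2 sabins.

59.2 sabins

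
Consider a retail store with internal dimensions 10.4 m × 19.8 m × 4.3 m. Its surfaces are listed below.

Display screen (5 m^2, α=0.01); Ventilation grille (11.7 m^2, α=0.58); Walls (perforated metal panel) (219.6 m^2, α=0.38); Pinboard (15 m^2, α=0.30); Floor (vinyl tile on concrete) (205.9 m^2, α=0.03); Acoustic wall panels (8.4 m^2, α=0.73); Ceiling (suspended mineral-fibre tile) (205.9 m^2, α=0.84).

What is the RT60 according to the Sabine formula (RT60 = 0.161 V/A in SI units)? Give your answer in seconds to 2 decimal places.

Equivalent absorption area: A = 5*0.01 + 11.7*0.58 + 219.6*0.38 + 15*0.30 + 205.9*0.03 + 8.4*0.73 + 205.9*0.84 = 280.049 m^2.
Room volume: 885.456 m³.
Sabine: RT60 = 0.161 × 885.456 / 280.049 = 0.51 s.

0.51 sec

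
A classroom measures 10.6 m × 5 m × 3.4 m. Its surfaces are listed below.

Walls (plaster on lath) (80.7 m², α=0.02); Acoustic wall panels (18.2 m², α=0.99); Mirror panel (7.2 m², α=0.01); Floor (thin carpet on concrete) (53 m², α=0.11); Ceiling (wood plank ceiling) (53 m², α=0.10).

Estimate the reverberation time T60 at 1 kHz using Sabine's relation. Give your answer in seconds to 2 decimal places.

0.94 s

Equivalent absorption area: A = 80.7×0.02 + 18.2×0.99 + 7.2×0.01 + 53×0.11 + 53×0.10 = 30.834 m².
Room volume: 180.2 m³.
RT60 = 0.161 · V / A = 0.161 × 180.2 / 30.834 = 0.94 s.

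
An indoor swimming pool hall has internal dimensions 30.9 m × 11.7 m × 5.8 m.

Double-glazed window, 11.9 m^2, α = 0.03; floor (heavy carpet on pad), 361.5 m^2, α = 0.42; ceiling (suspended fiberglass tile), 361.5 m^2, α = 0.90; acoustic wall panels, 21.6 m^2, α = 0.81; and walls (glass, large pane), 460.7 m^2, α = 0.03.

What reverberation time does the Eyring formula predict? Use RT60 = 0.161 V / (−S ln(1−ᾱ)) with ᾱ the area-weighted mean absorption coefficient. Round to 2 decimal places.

S = Σ Sᵢ = 1217.2 m^2.
Σ(Sᵢαᵢ) = 11.9×0.03 + 361.5×0.42 + 361.5×0.90 + 21.6×0.81 + 460.7×0.03 = 508.854.
Mean coefficient ᾱ = A/S = 0.4181.
−S·ln(1−ᾱ) = −1217.2 × ln(1 − 0.4181) = 659.061.
V = 30.9 × 11.7 × 5.8 = 2096.874 m³.
T = 0.161·V/[−S·ln(1−ᾱ)] = 0.161·2096.874/659.061 = 0.51 s.

0.51 seconds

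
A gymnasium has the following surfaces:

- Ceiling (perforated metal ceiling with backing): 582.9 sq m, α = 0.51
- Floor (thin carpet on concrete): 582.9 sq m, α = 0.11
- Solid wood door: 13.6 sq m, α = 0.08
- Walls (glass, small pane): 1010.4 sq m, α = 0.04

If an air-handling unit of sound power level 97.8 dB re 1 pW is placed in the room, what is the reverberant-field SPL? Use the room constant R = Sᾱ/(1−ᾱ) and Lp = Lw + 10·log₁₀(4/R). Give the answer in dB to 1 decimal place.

76.9 dB

A = 402.902 sabins; S = 2189.8 sq m.
ᾱ = 0.1840, so room constant R = A/(1−ᾱ) = 493.752 sq m.
Lp = Lw + 10 log₁₀(4/R) = 97.8 -20.91 = 76.9 dB.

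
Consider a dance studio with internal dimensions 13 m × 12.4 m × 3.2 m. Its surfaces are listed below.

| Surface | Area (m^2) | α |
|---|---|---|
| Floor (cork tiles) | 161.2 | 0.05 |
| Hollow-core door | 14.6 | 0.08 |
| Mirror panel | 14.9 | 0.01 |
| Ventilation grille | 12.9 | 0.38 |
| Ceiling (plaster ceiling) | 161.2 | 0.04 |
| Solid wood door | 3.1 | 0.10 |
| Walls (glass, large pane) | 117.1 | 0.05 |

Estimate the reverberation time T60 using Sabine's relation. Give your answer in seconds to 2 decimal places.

3.09 seconds

A = Σ Sᵢαᵢ = 161.2·0.05 + 14.6·0.08 + 14.9·0.01 + 12.9·0.38 + 161.2·0.04 + 3.1·0.10 + 117.1·0.05 = 26.892 sabins.
Volume V = 13 × 12.4 × 3.2 = 515.84 m³.
Sabine: RT60 = 0.161 × 515.84 / 26.892 = 3.09 s.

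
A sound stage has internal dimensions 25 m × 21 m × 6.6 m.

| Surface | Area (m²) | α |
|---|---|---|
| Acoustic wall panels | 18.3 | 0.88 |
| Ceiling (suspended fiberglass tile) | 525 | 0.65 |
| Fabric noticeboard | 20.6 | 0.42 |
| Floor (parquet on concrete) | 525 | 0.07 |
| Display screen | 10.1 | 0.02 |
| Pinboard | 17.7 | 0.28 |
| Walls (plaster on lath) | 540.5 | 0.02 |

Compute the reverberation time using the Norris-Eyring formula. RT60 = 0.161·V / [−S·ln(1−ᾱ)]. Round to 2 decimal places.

Total surface area S = 18.3 + 525 + 20.6 + 525 + 10.1 + 17.7 + 540.5 = 1657.2 m².
Σ(Sᵢαᵢ) = 18.3·0.88 + 525·0.65 + 20.6·0.42 + 525·0.07 + 10.1·0.02 + 17.7·0.28 + 540.5·0.02 = 418.724.
Mean coefficient ᾱ = A/S = 0.2527.
Eyring denominator: −S ln(1−ᾱ) = 482.723.
V = 25 × 21 × 6.6 = 3465 m³.
T = 0.161·V/[−S·ln(1−ᾱ)] = 0.161·3465/482.723 = 1.16 s.

1.16 sec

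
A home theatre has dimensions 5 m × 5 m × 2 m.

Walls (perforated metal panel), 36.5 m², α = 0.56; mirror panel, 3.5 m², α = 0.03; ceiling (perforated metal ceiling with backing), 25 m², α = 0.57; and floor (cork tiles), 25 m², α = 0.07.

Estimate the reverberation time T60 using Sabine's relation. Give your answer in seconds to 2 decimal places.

A = Σ Sᵢαᵢ = 36.5·0.56 + 3.5·0.03 + 25·0.57 + 25·0.07 = 36.545 sabins.
Volume V = 5 × 5 × 2 = 50 m³.
T = 0.161 V/A = 0.161·50/36.545 = 0.22 s.

0.22 s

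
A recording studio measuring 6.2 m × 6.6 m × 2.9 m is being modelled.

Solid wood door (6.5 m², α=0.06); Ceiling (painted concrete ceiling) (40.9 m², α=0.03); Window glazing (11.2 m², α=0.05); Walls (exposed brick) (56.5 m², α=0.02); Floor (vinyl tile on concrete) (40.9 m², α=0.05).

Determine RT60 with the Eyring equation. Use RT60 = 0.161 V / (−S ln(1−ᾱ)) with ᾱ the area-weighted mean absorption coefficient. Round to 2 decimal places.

Total surface area S = 6.5 + 40.9 + 11.2 + 56.5 + 40.9 = 156.0 m².
Σ(Sᵢαᵢ) = 6.5×0.06 + 40.9×0.03 + 11.2×0.05 + 56.5×0.02 + 40.9×0.05 = 5.352.
ᾱ = 5.352 / 156.0 = 0.0343.
Eyring denominator: −S ln(1−ᾱ) = 5.445.
V = 6.2 × 6.6 × 2.9 = 118.668 m³.
T = 0.161·V/[−S·ln(1−ᾱ)] = 0.161·118.668/5.445 = 3.51 s.

3.51 seconds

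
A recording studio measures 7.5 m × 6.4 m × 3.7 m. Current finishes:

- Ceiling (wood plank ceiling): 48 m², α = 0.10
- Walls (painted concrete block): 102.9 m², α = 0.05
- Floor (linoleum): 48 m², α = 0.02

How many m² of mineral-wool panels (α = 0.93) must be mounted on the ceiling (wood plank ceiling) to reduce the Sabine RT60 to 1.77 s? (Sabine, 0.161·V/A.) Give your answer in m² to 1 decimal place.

A₁ = Σ Sᵢαᵢ = 48*0.10 + 102.9*0.05 + 48*0.02 = 10.905 sabins.
V = 177.6 m³. Target absorption A₂ = 0.161 × 177.6 / 1.77 = 16.155 sabins.
ΔA needed = 16.155 − 10.905 = 5.250 sabins.
Net gain per m²: Δα = 0.93 − 0.10 = 0.83.
Panel area = 5.250 / 0.83 = 6.3 m².

6.3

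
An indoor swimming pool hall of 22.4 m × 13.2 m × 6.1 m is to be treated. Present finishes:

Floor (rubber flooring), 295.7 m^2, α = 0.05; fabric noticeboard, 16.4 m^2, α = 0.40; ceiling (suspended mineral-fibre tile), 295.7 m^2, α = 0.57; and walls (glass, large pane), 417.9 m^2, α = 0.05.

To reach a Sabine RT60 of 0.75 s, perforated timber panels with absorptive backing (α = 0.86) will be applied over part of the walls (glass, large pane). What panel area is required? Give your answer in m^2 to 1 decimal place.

Summing Sᵢαᵢ: 14.785 + 6.560 + 168.549 + 20.895 → A₁ = 210.789 sabins.
Required A₂ = 0.161·1803.648/0.75 = 387.183 sabins.
Absorption to add: 387.183 − 210.789 = 176.394 sabins.
Each m^2 of panel replacing the walls (glass, large pane) adds (0.86 − 0.05) = 0.81 sabins.
Area = ΔA/Δα = 176.394/0.81 = 217.8 m^2.

217.8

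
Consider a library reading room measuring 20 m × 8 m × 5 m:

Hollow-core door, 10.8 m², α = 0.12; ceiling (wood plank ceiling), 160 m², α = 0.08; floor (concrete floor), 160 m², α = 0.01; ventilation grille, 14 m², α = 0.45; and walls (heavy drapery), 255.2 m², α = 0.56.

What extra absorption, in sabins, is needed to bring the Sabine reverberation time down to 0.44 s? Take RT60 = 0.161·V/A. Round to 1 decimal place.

127.8 sabins

Summing Sᵢαᵢ: 1.296 + 12.800 + 1.600 + 6.300 + 142.912 → A₁ = 164.908 sabins.
V = 800 m³. Required absorption A₂ = 0.161 × 800 / 0.44 = 292.727 sabins.
Additional absorption ΔA = 292.727 − 164.908 = 127.8 sabins.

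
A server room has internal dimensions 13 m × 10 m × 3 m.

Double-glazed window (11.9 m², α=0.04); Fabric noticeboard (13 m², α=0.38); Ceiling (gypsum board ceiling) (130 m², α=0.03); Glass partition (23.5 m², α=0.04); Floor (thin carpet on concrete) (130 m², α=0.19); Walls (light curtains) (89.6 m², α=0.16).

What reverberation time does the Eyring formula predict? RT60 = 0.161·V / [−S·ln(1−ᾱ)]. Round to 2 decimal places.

1.19 sec

S = Σ Sᵢ = 398.0 m².
Absorption A = 11.9·0.04 + 13·0.38 + 130·0.03 + 23.5·0.04 + 130·0.19 + 89.6·0.16 = 49.292 sabins.
Mean coefficient ᾱ = A/S = 0.1238.
Eyring denominator: −S ln(1−ᾱ) = 52.600.
V = 13 × 10 × 3 = 390 m³.
T = 0.161·V/[−S·ln(1−ᾱ)] = 0.161·390/52.600 = 1.19 s.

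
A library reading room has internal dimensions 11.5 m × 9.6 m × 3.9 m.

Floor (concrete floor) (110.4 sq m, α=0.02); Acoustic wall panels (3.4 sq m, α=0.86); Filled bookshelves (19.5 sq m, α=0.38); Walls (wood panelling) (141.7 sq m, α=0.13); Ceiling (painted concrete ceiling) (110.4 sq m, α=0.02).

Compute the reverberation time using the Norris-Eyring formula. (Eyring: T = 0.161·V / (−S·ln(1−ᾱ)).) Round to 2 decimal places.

S = Σ Sᵢ = 385.4 sq m.
Σ(Sᵢαᵢ) = 110.4·0.02 + 3.4·0.86 + 19.5·0.38 + 141.7·0.13 + 110.4·0.02 = 33.171.
ᾱ = 33.171 / 385.4 = 0.0861.
Eyring denominator: −S ln(1−ᾱ) = 34.699.
V = 11.5 × 9.6 × 3.9 = 430.56 m³.
T = 0.161·V/[−S·ln(1−ᾱ)] = 0.161·430.56/34.699 = 2.00 s.

2.00 seconds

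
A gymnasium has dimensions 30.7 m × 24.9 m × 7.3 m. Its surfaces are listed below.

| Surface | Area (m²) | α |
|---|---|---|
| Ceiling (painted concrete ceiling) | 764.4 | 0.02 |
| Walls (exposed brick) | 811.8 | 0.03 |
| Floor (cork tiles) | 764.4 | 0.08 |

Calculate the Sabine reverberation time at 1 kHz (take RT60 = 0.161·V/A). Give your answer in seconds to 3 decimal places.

Summing Sᵢαᵢ: 15.288 + 24.354 + 61.152 → A = 100.794 sabins.
Volume V = 30.7 × 24.9 × 7.3 = 5580.339 m³.
RT60 = 0.161 · V / A = 0.161 × 5580.339 / 100.794 = 8.914 s.

8.914 s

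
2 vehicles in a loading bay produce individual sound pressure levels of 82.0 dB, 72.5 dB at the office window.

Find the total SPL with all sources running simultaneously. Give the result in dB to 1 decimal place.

Converting to relative power and adding: 10^(82.0/10) + 10^(72.5/10) = 1.763e+08.
L_total = 10·log₁₀(1.763e+08) = 82.5 dB.

82.5 dB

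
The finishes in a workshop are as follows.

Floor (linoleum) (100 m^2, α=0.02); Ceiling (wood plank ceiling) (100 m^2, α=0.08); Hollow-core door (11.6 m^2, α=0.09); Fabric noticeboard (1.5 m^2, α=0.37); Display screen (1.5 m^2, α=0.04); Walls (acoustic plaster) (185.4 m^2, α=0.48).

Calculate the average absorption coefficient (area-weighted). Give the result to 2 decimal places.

0.25

Total surface area S = 400.0 m^2.
Σ(Sᵢαᵢ) = 100×0.02 + 100×0.08 + 11.6×0.09 + 1.5×0.37 + 1.5×0.04 + 185.4×0.48 = 100.651.
ᾱ = A/S = 0.25.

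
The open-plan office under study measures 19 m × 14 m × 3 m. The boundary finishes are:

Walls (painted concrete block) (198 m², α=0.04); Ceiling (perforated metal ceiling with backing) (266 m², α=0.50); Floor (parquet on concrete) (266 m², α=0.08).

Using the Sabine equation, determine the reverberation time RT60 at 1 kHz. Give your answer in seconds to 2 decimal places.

Summing Sᵢαᵢ: 7.920 + 133.000 + 21.280 → A = 162.200 sabins.
Room volume: 798 m³.
RT60 = 0.161 · V / A = 0.161 × 798 / 162.200 = 0.79 s.

0.79 seconds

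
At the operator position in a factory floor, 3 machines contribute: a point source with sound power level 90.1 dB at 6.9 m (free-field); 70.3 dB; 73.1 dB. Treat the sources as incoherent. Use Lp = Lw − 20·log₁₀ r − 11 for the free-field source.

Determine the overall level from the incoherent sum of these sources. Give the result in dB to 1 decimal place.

75.2 dB

Source at 6.9 m: Lp = 90.1 − 20·log₁₀(6.9) − 11 = 62.3 dB.
Sum in the linear (power) domain: Σ 10^(Lᵢ/10) = 10^(62.3/10) + 10^(70.3/10) + 10^(73.1/10) = 3.283e+07.
Combined level = 10 log₁₀(3.283e+07) = 75.2 dB.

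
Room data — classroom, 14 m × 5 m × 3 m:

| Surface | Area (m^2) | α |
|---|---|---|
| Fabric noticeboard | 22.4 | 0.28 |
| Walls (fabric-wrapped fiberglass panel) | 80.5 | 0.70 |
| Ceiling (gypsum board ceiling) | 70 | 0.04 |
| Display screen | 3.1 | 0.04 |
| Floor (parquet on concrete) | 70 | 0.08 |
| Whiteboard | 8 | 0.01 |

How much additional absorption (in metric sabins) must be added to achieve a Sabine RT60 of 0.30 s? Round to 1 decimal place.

41.5 sabins

Equivalent absorption area: A₁ = 22.4*0.28 + 80.5*0.70 + 70*0.04 + 3.1*0.04 + 70*0.08 + 8*0.01 = 71.226 m^2.
V = 210 m³. Required absorption A₂ = 0.161 × 210 / 0.30 = 112.700 sabins.
Shortfall: 112.700 − 71.226 = 41.5 sabins.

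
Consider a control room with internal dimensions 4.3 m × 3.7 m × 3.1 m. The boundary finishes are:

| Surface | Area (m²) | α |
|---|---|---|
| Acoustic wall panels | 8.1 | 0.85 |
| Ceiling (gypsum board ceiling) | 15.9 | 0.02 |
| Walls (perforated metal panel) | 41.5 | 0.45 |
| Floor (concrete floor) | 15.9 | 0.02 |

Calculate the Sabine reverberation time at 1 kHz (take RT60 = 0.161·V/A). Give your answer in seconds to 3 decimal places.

Summing Sᵢαᵢ: 6.885 + 0.318 + 18.675 + 0.318 → A = 26.196 sabins.
V = 4.3·3.7·3.1 = 49.321 m³.
T = 0.161 V/A = 0.161·49.321/26.196 = 0.303 s.

0.303 sec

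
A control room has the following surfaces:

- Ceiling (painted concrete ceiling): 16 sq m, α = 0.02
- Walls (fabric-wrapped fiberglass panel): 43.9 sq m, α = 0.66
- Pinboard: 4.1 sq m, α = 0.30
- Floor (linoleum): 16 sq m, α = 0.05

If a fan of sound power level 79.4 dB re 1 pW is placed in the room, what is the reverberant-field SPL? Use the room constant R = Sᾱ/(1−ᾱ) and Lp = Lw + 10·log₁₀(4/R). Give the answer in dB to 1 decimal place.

Σ(Sᵢαᵢ) = 16·0.02 + 43.9·0.66 + 4.1·0.30 + 16·0.05 = 31.324; total area S = 80.0 sq m.
ᾱ = 31.324/80.0 = 0.3916; R = Sᾱ/(1−ᾱ) = 31.324/(1−0.3916) = 51.486 sq m.
Lp = 79.4 + 10·log₁₀(4/51.486) = 79.4 + (-11.10) = 68.3 dB.

68.3 dB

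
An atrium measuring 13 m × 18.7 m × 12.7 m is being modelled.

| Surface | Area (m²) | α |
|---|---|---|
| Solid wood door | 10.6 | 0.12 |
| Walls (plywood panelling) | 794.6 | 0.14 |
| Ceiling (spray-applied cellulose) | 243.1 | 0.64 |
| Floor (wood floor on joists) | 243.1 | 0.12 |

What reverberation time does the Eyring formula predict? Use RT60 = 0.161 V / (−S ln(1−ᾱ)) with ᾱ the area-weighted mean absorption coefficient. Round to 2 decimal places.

1.47 s

S = Σ Sᵢ = 1291.4 m².
Absorption A = 10.6·0.12 + 794.6·0.14 + 243.1·0.64 + 243.1·0.12 = 297.272 sabins.
ᾱ = 297.272 / 1291.4 = 0.2302.
−S·ln(1−ᾱ) = −1291.4 × ln(1 − 0.2302) = 337.862.
V = 13 × 18.7 × 12.7 = 3087.37 m³.
RT60 = 0.161 × 3087.37 / 337.862 = 1.47 s.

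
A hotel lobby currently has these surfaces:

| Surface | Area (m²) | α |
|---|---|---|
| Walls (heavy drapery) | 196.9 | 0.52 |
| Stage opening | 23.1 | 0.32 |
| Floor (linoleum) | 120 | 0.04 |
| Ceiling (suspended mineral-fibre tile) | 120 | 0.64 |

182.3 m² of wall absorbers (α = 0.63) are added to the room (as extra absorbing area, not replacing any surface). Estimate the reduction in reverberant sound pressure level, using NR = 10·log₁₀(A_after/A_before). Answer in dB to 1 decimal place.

A_before = Σ Sᵢαᵢ = 196.9*0.52 + 23.1*0.32 + 120*0.04 + 120*0.64 = 191.380 sabins.
Added absorption = 182.3 × 0.63 = 114.849 sabins.
A_after = 191.380 + 114.849 = 306.229 sabins.
NR = 10·log₁₀(306.229/191.380) = 2.0 dB.

2.0 dB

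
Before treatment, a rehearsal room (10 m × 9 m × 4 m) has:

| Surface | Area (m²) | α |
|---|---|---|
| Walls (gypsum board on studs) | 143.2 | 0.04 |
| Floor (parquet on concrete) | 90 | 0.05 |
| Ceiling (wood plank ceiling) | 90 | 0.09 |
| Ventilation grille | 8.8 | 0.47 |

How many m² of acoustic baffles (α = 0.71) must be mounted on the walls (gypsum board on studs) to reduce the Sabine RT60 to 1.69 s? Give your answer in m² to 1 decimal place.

A₁ = Σ Sᵢαᵢ = 143.2·0.04 + 90·0.05 + 90·0.09 + 8.8·0.47 = 22.464 sabins.
V = 360 m³. Target absorption A₂ = 0.161 × 360 / 1.69 = 34.296 sabins.
ΔA needed = 34.296 − 22.464 = 11.832 sabins.
Each m² of panel replacing the walls (gypsum board on studs) adds (0.71 − 0.04) = 0.67 sabins.
Area = ΔA/Δα = 11.832/0.67 = 17.7 m².

17.7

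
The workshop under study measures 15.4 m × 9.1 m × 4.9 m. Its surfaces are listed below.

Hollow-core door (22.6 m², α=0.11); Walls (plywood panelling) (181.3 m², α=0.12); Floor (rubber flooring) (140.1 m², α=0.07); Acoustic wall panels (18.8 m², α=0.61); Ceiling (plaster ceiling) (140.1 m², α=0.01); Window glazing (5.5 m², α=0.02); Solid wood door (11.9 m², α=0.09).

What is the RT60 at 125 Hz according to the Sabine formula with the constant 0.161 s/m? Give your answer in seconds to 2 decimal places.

2.30 s

Summing Sᵢαᵢ: 2.486 + 21.756 + 9.807 + 11.468 + 1.401 + 0.110 + 1.071 → A = 48.099 sabins.
Room volume: 686.686 m³.
Sabine: RT60 = 0.161 × 686.686 / 48.099 = 2.30 s.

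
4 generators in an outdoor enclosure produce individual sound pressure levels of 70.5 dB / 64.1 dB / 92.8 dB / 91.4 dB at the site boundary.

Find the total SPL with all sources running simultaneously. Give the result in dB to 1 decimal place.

Converting to relative power and adding: 10^(70.5/10) + 10^(64.1/10) + 10^(92.8/10) + 10^(91.4/10) = 3.3e+09.
Combined level = 10 log₁₀(3.3e+09) = 95.2 dB.

95.2 dB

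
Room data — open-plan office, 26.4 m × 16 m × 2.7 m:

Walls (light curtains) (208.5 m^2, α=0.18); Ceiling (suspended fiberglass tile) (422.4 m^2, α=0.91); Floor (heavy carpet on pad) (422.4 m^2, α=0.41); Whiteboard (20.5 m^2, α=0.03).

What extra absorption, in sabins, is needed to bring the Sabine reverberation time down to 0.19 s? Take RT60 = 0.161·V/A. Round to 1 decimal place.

Total absorption A₁ = 208.5×0.18 + 422.4×0.91 + 422.4×0.41 + 20.5×0.03
  = 37.530 + 384.384 + 173.184 + 0.615 = 595.713 m^2 sabins.
Target A₂ = 0.161·1140.48/0.19 = 966.407 sabins (V = 1140.48 m³).
Additional absorption ΔA = 966.407 − 595.713 = 370.7 sabins.

370.7 sabins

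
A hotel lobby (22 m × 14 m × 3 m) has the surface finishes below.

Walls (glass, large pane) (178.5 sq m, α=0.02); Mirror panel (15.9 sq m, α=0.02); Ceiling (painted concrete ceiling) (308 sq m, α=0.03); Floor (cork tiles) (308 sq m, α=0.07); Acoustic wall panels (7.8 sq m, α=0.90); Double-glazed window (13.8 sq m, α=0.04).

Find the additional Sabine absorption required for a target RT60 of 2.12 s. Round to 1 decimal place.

27.9 sabins

Total absorption A₁ = 178.5*0.02 + 15.9*0.02 + 308*0.03 + 308*0.07 + 7.8*0.90 + 13.8*0.04
  = 3.570 + 0.318 + 9.240 + 21.560 + 7.020 + 0.552 = 42.260 sq m sabins.
V = 924 m³. Required absorption A₂ = 0.161 × 924 / 2.12 = 70.172 sabins.
Shortfall: 70.172 − 42.260 = 27.9 sabins.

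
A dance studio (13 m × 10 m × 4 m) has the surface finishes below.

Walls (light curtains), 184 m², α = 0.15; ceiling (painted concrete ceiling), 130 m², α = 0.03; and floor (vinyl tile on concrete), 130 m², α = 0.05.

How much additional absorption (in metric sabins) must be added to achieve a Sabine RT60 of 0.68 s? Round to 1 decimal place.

Total absorption A₁ = 184·0.15 + 130·0.03 + 130·0.05
  = 27.600 + 3.900 + 6.500 = 38.000 m² sabins.
For T = 0.68 s, need A₂ = 0.161·V/T = 0.161·520/0.68 = 123.118 sabins.
ΔA = A₂ − A₁ = 123.118 − 38.000 = 85.1 sabins.

85.1 sabins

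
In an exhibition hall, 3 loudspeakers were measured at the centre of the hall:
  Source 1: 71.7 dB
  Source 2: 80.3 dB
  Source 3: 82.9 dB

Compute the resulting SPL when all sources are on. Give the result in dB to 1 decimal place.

Sum in the linear (power) domain: Σ 10^(Lᵢ/10) = 10^(71.7/10) + 10^(80.3/10) + 10^(82.9/10) = 3.169e+08.
Back to dB: 10·log₁₀ Σ = 85.0 dB.

85.0 dB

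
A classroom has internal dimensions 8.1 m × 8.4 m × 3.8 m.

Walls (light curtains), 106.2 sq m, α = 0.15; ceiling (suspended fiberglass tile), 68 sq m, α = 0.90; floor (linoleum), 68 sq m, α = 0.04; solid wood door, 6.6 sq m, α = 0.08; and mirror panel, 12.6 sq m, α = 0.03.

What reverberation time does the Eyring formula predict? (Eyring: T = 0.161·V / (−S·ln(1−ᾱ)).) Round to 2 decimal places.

0.43 s

S = Σ Sᵢ = 261.4 sq m.
Absorption A = 106.2×0.15 + 68×0.90 + 68×0.04 + 6.6×0.08 + 12.6×0.03 = 80.756 sabins.
Mean coefficient ᾱ = A/S = 0.3089.
Eyring denominator: −S ln(1−ᾱ) = 96.580.
V = 8.1 × 8.4 × 3.8 = 258.552 m³.
T = 0.161·V/[−S·ln(1−ᾱ)] = 0.161·258.552/96.580 = 0.43 s.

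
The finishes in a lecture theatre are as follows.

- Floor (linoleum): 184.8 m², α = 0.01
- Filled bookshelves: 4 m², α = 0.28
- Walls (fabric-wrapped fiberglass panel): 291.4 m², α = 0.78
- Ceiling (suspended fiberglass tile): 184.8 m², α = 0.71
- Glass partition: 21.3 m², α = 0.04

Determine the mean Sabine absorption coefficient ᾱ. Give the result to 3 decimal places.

0.528

Total surface area S = 686.3 m².
Weighted sum Σ Sα = 362.320.
ᾱ = A/S = 0.528.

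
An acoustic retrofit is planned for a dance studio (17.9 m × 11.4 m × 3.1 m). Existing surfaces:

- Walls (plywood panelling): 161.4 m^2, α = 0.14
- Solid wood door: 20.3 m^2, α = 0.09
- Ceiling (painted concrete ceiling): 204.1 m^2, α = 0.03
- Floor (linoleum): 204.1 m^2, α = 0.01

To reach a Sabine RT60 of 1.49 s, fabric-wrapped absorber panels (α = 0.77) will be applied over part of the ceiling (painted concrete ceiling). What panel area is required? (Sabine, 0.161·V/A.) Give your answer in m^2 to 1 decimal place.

Equivalent absorption area: A₁ = 161.4·0.14 + 20.3·0.09 + 204.1·0.03 + 204.1·0.01 = 32.587 m^2.
Required A₂ = 0.161·632.586/1.49 = 68.353 sabins.
Absorption to add: 68.353 − 32.587 = 35.766 sabins.
Each m^2 of panel replacing the ceiling (painted concrete ceiling) adds (0.77 − 0.03) = 0.74 sabins.
Panel area = 35.766 / 0.74 = 48.3 m^2.

48.3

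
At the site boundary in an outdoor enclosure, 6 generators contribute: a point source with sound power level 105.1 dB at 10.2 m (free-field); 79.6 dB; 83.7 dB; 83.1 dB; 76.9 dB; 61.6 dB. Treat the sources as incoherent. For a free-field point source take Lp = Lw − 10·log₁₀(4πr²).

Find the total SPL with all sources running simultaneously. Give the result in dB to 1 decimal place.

87.8 dB

Source at 10.2 m: Lp = 105.1 − 10·log₁₀(4π·10.2²) = 105.1 − 10·log₁₀(1307.405) = 73.9 dB.
Σ 10^(Lᵢ/10) = 6.048e+08.
Back to dB: 10·log₁₀ Σ = 87.8 dB.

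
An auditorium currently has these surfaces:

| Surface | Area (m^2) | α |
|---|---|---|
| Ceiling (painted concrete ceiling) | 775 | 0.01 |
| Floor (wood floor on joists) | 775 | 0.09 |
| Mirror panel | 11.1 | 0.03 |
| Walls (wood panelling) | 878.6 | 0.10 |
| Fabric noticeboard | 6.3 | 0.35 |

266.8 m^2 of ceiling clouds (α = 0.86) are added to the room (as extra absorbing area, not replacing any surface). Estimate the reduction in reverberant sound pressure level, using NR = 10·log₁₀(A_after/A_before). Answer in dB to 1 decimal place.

Summing Sᵢαᵢ: 7.750 + 69.750 + 0.333 + 87.860 + 2.205 → A_before = 167.898 sabins.
Added absorption = 266.8 × 0.86 = 229.448 sabins.
A_after = 167.898 + 229.448 = 397.346 sabins.
Reduction = 10 log₁₀(A_after/A_before) = 10 log₁₀(2.3666) = 3.7 dB.

3.7 dB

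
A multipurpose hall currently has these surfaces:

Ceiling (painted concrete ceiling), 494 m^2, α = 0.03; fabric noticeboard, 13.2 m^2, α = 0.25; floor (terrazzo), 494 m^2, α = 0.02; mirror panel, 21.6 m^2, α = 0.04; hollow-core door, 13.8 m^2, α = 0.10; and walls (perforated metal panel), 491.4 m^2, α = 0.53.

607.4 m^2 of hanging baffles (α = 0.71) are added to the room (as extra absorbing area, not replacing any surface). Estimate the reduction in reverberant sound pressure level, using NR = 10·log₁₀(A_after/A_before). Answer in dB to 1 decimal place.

Summing Sᵢαᵢ: 14.820 + 3.300 + 9.880 + 0.864 + 1.380 + 260.442 → A_before = 290.686 sabins.
Added absorption = 607.4 × 0.71 = 431.254 sabins.
New total A_after = 721.940 sabins.
NR = 10·log₁₀(721.940/290.686) = 4.0 dB.

4.0 dB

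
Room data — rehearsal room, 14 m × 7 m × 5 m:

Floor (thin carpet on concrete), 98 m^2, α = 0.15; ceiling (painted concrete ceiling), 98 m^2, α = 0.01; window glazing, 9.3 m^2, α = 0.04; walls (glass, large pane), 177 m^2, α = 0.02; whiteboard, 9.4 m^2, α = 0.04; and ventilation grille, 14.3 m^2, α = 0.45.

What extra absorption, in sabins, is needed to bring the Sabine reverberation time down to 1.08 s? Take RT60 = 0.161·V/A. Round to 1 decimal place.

Summing Sᵢαᵢ: 14.700 + 0.980 + 0.372 + 3.540 + 0.376 + 6.435 → A₁ = 26.403 sabins.
V = 490 m³. Required absorption A₂ = 0.161 × 490 / 1.08 = 73.046 sabins.
Additional absorption ΔA = 73.046 − 26.403 = 46.6 sabins.

46.6 sabins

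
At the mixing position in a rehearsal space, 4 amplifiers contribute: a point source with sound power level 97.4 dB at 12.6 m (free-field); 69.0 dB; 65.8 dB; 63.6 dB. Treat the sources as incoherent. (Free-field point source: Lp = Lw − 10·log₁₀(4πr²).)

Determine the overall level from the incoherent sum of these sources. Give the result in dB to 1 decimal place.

72.3 dB

Source at 12.6 m: Lp = 97.4 − 10·log₁₀(4π·12.6²) = 97.4 − 10·log₁₀(1995.037) = 64.4 dB.
Converting to relative power and adding: 10^(64.4/10) + 10^(69.0/10) + 10^(65.8/10) + 10^(63.6/10) = 1.679e+07.
Back to dB: 10·log₁₀ Σ = 72.3 dB.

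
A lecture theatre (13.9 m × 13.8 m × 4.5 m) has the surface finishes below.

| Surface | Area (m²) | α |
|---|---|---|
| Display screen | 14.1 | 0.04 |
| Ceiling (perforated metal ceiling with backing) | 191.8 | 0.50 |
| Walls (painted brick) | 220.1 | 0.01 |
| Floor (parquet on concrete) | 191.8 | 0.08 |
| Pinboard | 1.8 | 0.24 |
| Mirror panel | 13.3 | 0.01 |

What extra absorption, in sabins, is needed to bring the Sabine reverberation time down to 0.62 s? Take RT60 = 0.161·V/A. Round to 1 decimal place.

Total absorption A₁ = 14.1·0.04 + 191.8·0.50 + 220.1·0.01 + 191.8·0.08 + 1.8·0.24 + 13.3·0.01
  = 0.564 + 95.900 + 2.201 + 15.344 + 0.432 + 0.133 = 114.574 m² sabins.
V = 863.19 m³. Required absorption A₂ = 0.161 × 863.19 / 0.62 = 224.151 sabins.
Additional absorption ΔA = 224.151 − 114.574 = 109.6 sabins.

109.6 sabins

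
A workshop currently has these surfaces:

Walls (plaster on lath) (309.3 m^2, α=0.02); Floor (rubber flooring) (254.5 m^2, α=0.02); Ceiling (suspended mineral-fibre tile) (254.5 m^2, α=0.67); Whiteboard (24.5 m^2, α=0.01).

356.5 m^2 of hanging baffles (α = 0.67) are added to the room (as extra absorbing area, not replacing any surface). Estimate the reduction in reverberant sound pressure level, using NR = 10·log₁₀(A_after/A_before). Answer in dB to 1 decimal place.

A_before = Σ Sᵢαᵢ = 309.3×0.02 + 254.5×0.02 + 254.5×0.67 + 24.5×0.01 = 182.036 sabins.
Treatment contributes 356.5·0.67 = 238.855 sabins.
New total A_after = 420.891 sabins.
NR = 10·log₁₀(420.891/182.036) = 3.6 dB.

3.6 dB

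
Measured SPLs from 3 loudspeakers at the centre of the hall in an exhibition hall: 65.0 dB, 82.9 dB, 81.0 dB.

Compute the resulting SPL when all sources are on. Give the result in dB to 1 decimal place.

Σ 10^(Lᵢ/10) = 3.24e+08.
L_total = 10·log₁₀(3.24e+08) = 85.1 dB.

85.1 dB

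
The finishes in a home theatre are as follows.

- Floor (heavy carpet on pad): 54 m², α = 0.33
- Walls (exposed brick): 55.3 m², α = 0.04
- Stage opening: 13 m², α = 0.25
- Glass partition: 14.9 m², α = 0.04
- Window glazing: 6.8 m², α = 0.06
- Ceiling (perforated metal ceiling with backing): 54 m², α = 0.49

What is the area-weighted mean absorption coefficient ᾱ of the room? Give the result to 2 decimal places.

0.26

S = Σ Sᵢ = 54 + 55.3 + 13 + 14.9 + 6.8 + 54 = 198.0 m².
Weighted sum Σ Sα = 50.746.
ᾱ = 50.746 / 198.0 = 0.26.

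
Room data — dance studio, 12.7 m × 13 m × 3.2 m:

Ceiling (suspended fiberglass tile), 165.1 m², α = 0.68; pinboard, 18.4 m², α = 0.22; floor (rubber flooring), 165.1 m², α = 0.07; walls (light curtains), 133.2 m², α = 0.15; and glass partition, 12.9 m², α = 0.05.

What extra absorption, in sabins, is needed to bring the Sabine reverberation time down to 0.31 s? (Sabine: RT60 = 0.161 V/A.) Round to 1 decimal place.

125.9 sabins

Equivalent absorption area: A₁ = 165.1·0.68 + 18.4·0.22 + 165.1·0.07 + 133.2·0.15 + 12.9·0.05 = 148.498 m².
V = 528.32 m³. Required absorption A₂ = 0.161 × 528.32 / 0.31 = 274.386 sabins.
Shortfall: 274.386 − 148.498 = 125.9 sabins.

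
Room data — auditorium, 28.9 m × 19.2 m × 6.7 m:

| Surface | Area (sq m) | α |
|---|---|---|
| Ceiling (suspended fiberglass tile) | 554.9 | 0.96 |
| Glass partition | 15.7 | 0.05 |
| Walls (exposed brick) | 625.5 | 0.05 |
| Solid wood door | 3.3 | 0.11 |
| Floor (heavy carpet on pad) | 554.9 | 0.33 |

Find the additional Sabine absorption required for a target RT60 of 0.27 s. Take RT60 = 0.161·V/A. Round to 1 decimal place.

Total absorption A₁ = 554.9×0.96 + 15.7×0.05 + 625.5×0.05 + 3.3×0.11 + 554.9×0.33
  = 532.704 + 0.785 + 31.275 + 0.363 + 183.117 = 748.244 sq m sabins.
Target A₂ = 0.161·3717.696/0.27 = 2216.848 sabins (V = 3717.696 m³).
Additional absorption ΔA = 2216.848 − 748.244 = 1468.6 sabins.

1468.6 sabins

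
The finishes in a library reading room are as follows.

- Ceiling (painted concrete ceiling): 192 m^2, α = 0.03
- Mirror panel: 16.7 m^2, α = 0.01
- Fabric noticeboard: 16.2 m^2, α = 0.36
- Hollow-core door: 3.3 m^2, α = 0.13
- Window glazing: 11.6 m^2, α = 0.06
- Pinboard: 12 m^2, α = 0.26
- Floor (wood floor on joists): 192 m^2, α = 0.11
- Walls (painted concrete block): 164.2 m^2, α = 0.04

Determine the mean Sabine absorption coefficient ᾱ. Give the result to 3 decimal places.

0.072

S = Σ Sᵢ = 192 + 16.7 + 16.2 + 3.3 + 11.6 + 12 + 192 + 164.2 = 608.0 m^2.
Weighted sum Σ Sα = 43.692.
ᾱ = A/S = 0.072.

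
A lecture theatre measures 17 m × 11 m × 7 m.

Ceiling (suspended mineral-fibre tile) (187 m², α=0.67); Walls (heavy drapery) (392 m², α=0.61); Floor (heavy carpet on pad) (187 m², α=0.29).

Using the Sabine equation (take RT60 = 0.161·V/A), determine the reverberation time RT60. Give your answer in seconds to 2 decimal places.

Equivalent absorption area: A = 187·0.67 + 392·0.61 + 187·0.29 = 418.640 m².
Volume V = 17 × 11 × 7 = 1309 m³.
Sabine: RT60 = 0.161 × 1309 / 418.640 = 0.50 s.

0.50 s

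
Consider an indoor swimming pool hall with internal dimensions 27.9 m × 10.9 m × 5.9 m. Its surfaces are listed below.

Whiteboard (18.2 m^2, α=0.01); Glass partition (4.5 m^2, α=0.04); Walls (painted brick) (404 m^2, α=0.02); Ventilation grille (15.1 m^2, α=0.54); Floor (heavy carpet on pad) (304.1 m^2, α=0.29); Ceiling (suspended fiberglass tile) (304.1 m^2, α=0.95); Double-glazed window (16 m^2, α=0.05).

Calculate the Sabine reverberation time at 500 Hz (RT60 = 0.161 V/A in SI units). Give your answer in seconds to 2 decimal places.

0.73 s

Equivalent absorption area: A = 18.2·0.01 + 4.5·0.04 + 404·0.02 + 15.1·0.54 + 304.1·0.29 + 304.1·0.95 + 16·0.05 = 394.480 m^2.
V = 27.9·10.9·5.9 = 1794.249 m³.
T = 0.161 V/A = 0.161·1794.249/394.480 = 0.73 s.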